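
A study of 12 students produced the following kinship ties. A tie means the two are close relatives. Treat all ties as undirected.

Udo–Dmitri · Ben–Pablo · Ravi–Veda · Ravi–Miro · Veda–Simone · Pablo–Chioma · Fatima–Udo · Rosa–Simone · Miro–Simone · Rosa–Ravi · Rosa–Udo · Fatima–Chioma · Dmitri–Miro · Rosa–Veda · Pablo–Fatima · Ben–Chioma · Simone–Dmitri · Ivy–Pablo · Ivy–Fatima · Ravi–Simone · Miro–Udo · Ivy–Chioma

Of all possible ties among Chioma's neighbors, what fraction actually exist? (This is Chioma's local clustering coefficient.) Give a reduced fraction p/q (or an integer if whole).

2/3

Chioma's neighbors: Ben, Fatima, Ivy, and Pablo (k = 4).
Possible neighbor pairs: C(4,2) = 6. Edges among them: Ben–Pablo, Fatima–Ivy, Fatima–Pablo, Ivy–Pablo → e = 4.
Clustering(Chioma) = 4/6 = 2/3.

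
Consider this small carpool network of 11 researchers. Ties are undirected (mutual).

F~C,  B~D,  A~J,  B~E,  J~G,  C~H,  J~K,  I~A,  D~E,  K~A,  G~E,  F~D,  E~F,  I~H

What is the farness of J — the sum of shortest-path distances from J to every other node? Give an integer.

Distances from J: A:1, B:3, C:4, D:3, E:2, F:3, G:1, H:3, I:2, K:1.
Sum = 1 + 3 + 4 + 3 + 2 + 3 + 1 + 3 + 2 + 1 = 23.

23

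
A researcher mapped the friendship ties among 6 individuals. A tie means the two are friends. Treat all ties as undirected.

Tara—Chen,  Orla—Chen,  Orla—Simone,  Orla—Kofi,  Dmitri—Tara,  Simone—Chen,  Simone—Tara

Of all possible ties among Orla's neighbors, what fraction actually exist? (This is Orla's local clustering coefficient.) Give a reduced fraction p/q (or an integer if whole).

Orla's neighbors: Chen, Kofi, and Simone (k = 3).
Possible neighbor pairs: C(3,2) = 3. Edges among them: Chen–Simone → e = 1.
Clustering(Orla) = 1/3.

1/3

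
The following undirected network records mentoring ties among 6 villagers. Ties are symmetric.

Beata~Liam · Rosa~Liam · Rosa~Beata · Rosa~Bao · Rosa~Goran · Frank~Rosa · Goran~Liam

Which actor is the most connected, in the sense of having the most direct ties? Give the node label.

Degrees — Bao:1, Beata:2, Frank:1, Goran:2, Liam:3, Rosa:5.
The maximum is 5, attained only by Rosa.

Rosa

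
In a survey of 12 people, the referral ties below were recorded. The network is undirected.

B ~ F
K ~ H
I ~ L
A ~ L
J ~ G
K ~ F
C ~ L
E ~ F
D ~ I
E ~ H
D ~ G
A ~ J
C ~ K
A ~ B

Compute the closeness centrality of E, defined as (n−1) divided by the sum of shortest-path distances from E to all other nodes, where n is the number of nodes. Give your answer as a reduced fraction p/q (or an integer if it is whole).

Distances from E: A:3, B:2, C:3, D:6, F:1, G:5, H:1, I:5, J:4, K:2, L:4. Sum = 36.
n = 12, so closeness = 11/36.

11/36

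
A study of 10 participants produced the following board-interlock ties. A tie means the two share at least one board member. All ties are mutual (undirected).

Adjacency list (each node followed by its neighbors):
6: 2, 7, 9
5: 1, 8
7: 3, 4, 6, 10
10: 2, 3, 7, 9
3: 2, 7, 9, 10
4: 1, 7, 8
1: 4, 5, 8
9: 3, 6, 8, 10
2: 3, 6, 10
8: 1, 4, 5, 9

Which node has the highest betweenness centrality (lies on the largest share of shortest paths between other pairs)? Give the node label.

9

Unnormalized betweenness of each node: 1:1, 2:2/3, 3:7/3, 4:5, 5:0, 6:7/3, 7:20/3, 8:10, 9:32/3, 10:7/3.
9 has the largest value, 32/3, making it the main broker — the node through which the most shortest paths run.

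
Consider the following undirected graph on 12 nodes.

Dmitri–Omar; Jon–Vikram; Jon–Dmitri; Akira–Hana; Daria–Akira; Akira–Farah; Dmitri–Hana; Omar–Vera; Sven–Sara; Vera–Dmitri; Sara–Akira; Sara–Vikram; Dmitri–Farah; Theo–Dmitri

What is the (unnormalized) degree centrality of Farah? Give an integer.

Farah is directly tied to Akira and Dmitri. That is 2 neighbors, so the degree of Farah is 2.

2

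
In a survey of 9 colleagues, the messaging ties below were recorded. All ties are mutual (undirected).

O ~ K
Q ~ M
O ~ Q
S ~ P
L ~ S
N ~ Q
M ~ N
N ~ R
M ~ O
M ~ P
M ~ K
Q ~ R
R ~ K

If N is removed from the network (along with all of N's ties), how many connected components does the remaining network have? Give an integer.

1

N's neighbors (M, Q, and R) remain reachable from one another through other ties, so the rest of the network stays in one piece.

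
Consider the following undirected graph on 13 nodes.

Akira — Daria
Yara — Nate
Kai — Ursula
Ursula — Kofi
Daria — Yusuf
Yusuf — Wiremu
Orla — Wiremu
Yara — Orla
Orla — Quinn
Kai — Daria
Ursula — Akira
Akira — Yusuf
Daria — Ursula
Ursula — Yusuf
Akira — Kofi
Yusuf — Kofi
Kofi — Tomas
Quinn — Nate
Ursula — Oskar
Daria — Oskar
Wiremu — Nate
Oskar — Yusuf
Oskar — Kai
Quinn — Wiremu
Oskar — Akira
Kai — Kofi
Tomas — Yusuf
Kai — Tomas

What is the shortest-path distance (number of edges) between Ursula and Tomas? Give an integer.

One shortest route is Ursula – Kofi – Tomas, which uses 2 edges, and Ursula and Tomas are not directly tied, so nothing shorter exists. So d(Ursula,Tomas) = 2.

2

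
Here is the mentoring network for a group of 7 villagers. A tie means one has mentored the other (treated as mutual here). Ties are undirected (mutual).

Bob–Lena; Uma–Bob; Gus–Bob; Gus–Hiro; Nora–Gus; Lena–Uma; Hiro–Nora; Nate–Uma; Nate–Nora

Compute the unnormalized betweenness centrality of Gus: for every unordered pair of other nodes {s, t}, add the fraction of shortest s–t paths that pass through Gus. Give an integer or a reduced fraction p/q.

Pairs whose geodesics pass through Gus — Uma–Hiro: 1/2; Lena–Hiro: 1; Lena–Nora: 1/2; Bob–Hiro: 1; Bob–Nora: 1.
All other pairs contribute 0.
Summing the contributions gives betweenness(Gus) = 4.

4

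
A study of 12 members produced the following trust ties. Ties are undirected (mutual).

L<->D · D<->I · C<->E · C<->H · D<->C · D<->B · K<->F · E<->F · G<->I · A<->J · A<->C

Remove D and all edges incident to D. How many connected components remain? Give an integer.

Without D, the remaining ties split the others into: {B}; {A, C, E, F, H, J, K}; {G, I}; {L}.
That's 4 separate components.

4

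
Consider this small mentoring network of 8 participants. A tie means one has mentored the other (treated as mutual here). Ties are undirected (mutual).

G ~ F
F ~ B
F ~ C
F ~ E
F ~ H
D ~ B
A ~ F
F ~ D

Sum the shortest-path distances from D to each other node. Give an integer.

Distances from D: A:2, B:1, C:2, E:2, F:1, G:2, H:2.
Sum = 2 + 1 + 2 + 2 + 1 + 2 + 2 = 12.

12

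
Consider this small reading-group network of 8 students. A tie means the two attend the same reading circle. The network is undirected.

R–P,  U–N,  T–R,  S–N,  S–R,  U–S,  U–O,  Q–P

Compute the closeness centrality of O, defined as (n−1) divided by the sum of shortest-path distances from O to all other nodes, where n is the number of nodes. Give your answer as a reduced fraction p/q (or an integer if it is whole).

Distances from O: N:2, P:4, Q:5, R:3, S:2, T:4, U:1. Sum = 21.
n = 8, so closeness = 7/21 = 1/3.

1/3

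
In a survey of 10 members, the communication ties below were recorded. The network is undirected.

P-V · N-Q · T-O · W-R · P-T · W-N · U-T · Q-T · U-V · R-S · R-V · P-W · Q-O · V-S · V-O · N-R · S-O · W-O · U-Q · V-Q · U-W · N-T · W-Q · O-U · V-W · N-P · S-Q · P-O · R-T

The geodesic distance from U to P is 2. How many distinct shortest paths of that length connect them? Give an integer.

The shortest distance is 2. The length-2 paths are: U–V–P; U–T–P; U–W–P; U–O–P.
That gives 4 distinct shortest paths.

4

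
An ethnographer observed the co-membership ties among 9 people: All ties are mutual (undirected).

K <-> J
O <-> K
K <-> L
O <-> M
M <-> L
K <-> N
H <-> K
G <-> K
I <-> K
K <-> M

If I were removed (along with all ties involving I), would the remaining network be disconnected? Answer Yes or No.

No

Even without I, every remaining node can still reach every other (the residual graph is connected), so I is not a cut vertex.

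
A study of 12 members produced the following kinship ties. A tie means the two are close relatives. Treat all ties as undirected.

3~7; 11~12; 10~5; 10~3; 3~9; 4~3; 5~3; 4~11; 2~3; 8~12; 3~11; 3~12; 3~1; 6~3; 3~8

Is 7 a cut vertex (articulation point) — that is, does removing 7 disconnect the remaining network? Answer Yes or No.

No

Even without 7, every remaining node can still reach every other (the residual graph is connected), so 7 is not a cut vertex.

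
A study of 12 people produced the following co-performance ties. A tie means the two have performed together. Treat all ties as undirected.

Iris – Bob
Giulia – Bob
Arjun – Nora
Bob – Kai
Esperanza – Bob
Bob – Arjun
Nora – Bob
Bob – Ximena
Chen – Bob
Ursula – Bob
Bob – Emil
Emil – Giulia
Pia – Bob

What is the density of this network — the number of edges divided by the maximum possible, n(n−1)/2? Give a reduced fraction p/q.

There are 13 edges and 12 nodes, so the maximum possible is C(12,2) = 66.
Density = 13/66.

13/66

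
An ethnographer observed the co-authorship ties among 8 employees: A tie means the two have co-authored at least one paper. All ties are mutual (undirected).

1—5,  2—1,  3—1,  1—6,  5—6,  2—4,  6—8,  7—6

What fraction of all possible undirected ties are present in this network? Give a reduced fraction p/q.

There are 8 edges and 8 nodes, so the maximum possible is C(8,2) = 28.
Density = 8/28 = 2/7.

2/7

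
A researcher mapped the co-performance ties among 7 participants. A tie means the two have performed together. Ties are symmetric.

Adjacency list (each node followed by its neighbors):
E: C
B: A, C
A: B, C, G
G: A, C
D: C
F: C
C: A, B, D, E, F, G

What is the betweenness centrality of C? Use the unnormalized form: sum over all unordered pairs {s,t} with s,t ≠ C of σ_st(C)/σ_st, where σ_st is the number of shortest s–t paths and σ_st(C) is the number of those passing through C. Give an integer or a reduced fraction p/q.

25/2

Pairs whose geodesics pass through C — A–E: 1; A–D: 1; A–F: 1; E–G: 1; E–D: 1; E–F: 1; E–B: 1; G–D: 1; G–F: 1; G–B: 1/2; D–F: 1; D–B: 1; F–B: 1.
All other pairs contribute 0.
Summing the contributions gives betweenness(C) = 25/2.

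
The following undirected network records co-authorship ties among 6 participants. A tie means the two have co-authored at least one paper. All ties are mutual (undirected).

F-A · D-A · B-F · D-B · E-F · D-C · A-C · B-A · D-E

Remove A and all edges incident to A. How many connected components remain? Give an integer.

A's neighbors (B, C, D, and F) remain reachable from one another through other ties, so the rest of the network stays in one piece.

1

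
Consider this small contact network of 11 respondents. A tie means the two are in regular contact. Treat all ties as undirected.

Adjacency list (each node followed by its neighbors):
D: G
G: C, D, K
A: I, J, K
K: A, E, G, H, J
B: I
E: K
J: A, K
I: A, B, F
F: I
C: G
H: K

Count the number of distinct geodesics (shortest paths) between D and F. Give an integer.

1

The shortest distance is 5, and the only length-5 path is D–G–K–A–I–F. So there is exactly 1 shortest path.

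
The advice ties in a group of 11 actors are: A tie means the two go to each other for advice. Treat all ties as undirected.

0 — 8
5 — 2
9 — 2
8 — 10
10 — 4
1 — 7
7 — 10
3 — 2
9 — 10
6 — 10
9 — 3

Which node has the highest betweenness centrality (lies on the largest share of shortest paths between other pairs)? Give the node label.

Unnormalized betweenness of each node: 0:0, 1:0, 2:9, 3:0, 4:0, 5:0, 6:0, 7:9, 8:9, 9:21, 10:37.
10 has the largest value, 37, making it the main broker — the node through which the most shortest paths run.

10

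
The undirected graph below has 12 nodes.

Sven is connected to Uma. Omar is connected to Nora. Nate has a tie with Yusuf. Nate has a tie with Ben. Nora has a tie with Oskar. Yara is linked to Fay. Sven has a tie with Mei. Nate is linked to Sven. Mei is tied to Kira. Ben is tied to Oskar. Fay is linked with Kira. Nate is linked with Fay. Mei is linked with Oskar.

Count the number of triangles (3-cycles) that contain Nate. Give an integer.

Nate's neighbors are Ben, Fay, Sven, and Yusuf, but none of them are tied to each other, so no triangle contains Nate.

0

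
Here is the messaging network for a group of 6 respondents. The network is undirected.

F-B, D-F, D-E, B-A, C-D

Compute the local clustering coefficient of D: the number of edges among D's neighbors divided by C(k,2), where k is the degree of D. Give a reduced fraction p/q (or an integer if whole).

D's neighbors: C, E, and F (k = 3).
Possible neighbor pairs: C(3,2) = 3. Edges among them: none → e = 0.
Clustering(D) = 0/3 = 0.

0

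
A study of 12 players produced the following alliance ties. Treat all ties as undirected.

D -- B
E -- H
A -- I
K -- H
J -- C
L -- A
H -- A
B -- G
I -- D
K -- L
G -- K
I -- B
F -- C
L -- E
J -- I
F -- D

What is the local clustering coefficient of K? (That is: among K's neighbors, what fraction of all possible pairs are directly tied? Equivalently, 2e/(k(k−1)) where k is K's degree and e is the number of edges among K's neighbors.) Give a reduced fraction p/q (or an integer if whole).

K's neighbors: G, H, and L (k = 3).
Possible neighbor pairs: C(3,2) = 3. Edges among them: none → e = 0.
Clustering(K) = 0/3 = 0.

0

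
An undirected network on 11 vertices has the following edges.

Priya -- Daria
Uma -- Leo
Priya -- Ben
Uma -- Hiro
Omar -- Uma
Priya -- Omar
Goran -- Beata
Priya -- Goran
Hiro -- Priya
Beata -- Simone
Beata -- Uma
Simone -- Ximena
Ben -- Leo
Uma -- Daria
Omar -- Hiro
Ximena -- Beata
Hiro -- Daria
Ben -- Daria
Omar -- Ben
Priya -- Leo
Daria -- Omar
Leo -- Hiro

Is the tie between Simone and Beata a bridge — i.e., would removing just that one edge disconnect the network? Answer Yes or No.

Even without that edge, Simone still reaches Beata via Simone – Ximena – Beata, so the network stays connected. Not a bridge.

No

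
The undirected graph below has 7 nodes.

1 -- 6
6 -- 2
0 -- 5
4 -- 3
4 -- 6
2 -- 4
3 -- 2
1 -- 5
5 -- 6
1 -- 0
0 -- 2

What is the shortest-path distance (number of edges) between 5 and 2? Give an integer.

2

One shortest route is 5 – 6 – 2, which uses 2 edges, and 5 and 2 are not directly tied, so nothing shorter exists. So d(5,2) = 2.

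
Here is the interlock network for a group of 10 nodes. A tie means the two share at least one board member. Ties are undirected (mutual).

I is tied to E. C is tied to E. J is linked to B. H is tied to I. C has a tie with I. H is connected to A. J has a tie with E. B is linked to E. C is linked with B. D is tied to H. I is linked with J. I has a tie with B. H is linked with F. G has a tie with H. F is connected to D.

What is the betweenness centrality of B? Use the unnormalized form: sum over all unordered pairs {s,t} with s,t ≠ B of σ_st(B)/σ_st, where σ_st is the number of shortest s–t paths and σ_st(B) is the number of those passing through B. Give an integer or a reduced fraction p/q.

Pairs whose geodesics pass through B — J–C: 1/3.
All other pairs contribute 0.
Summing the contributions gives betweenness(B) = 1/3.

1/3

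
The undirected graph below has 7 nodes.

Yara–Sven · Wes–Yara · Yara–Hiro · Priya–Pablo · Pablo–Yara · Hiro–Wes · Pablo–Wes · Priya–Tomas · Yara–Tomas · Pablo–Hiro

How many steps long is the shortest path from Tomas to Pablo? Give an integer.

2

One shortest route is Tomas – Yara – Pablo, which uses 2 edges, and Tomas and Pablo are not directly tied, so nothing shorter exists. So d(Tomas,Pablo) = 2.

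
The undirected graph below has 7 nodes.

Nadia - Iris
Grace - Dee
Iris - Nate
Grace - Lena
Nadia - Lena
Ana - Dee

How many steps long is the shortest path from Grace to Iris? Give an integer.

3

One shortest route is Grace – Lena – Nadia – Iris, which uses 3 edges, and at distance 2 from Grace we only reach {Ana, Nadia}, which does not include Iris. So d(Grace,Iris) = 3.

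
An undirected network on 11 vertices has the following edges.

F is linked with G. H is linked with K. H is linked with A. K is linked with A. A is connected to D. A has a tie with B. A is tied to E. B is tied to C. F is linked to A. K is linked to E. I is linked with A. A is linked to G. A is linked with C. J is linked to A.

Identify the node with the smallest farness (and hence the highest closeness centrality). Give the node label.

A

Farness (sum of distances to all others) for each node — A:10, B:18, C:18, D:19, E:18, F:18, G:18, H:18, I:19, J:19, K:17.
The smallest farness is 10, for A, so A has the highest closeness.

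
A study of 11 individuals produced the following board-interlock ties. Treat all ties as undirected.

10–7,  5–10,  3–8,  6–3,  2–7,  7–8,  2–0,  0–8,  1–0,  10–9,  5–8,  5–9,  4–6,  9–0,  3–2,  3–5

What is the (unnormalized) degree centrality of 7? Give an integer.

7 is directly tied to 2, 8, and 10. That is 3 neighbors, so the degree of 7 is 3.

3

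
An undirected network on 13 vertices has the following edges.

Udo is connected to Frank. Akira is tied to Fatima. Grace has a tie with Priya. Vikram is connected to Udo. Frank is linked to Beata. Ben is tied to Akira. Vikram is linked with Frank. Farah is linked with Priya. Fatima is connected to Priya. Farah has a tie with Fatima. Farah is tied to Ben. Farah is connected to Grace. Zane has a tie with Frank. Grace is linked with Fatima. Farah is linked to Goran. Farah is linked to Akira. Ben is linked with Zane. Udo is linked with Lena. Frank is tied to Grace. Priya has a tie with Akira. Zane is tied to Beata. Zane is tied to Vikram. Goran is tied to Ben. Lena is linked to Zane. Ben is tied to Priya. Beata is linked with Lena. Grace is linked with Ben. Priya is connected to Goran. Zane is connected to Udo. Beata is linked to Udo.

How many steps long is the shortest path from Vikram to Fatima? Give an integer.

One shortest route is Vikram – Frank – Grace – Fatima, which uses 3 edges, and at distance 2 from Vikram we only reach {Beata, Ben, Grace, Lena}, which does not include Fatima. So d(Vikram,Fatima) = 3.

3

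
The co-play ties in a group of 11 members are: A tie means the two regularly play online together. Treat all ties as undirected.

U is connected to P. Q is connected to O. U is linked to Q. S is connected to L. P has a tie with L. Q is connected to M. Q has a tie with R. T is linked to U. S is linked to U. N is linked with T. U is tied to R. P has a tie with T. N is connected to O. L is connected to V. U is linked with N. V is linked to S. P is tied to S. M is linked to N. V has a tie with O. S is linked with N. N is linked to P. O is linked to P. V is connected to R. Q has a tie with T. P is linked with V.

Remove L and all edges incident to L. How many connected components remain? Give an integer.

1

L's neighbors (P, S, and V) remain reachable from one another through other ties, so the rest of the network stays in one piece.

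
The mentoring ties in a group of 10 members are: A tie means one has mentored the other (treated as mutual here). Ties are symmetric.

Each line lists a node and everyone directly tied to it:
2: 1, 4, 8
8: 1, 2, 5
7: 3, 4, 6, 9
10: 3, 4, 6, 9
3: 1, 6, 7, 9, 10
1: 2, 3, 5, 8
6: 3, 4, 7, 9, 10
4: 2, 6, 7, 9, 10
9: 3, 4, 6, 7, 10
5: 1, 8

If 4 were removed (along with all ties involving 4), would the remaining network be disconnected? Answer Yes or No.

No

Even without 4, every remaining node can still reach every other (the residual graph is connected), so 4 is not a cut vertex.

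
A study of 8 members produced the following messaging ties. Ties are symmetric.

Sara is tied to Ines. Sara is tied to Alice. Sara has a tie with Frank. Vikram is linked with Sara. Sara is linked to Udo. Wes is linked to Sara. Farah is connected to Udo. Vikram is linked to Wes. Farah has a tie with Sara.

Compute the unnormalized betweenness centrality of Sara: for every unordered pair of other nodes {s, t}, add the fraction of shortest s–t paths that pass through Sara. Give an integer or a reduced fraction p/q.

19

Pairs whose geodesics pass through Sara — Udo–Vikram: 1; Udo–Ines: 1; Udo–Frank: 1; Udo–Alice: 1; Udo–Wes: 1; Vikram–Ines: 1; Vikram–Farah: 1; Vikram–Frank: 1; Vikram–Alice: 1; Ines–Farah: 1; Ines–Frank: 1; Ines–Alice: 1; Ines–Wes: 1; Farah–Frank: 1 … (+5 more pairs).
All other pairs contribute 0.
Summing the contributions gives betweenness(Sara) = 19.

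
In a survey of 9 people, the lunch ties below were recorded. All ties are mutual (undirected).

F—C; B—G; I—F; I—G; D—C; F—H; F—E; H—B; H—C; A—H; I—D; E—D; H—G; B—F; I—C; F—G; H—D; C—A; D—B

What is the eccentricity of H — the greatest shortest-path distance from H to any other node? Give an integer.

Distances from H: A:1, B:1, C:1, D:1, E:2, F:1, G:1, I:2.
The largest is 2 (to I and E), so the eccentricity of H is 2.

2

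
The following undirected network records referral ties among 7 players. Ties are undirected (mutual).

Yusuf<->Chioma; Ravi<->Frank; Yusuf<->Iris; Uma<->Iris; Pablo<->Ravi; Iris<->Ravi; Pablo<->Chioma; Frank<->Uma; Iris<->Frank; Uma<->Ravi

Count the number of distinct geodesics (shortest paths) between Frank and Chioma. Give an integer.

2

The shortest distance is 3. The length-3 paths are: Frank–Ravi–Pablo–Chioma; Frank–Iris–Yusuf–Chioma.
That gives 2 distinct shortest paths.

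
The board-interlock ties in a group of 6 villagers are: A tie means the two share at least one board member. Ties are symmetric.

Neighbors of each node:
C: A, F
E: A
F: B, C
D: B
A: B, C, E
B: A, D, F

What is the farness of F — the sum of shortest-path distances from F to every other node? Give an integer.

9

Distances from F: A:2, B:1, C:1, D:2, E:3.
Sum = 2 + 1 + 1 + 2 + 3 = 9.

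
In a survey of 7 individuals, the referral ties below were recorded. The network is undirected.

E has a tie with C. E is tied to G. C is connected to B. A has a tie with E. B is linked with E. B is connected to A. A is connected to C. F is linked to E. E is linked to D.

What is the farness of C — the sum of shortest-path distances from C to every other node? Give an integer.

Distances from C: A:1, B:1, D:2, E:1, F:2, G:2.
Sum = 1 + 1 + 2 + 1 + 2 + 2 = 9.

9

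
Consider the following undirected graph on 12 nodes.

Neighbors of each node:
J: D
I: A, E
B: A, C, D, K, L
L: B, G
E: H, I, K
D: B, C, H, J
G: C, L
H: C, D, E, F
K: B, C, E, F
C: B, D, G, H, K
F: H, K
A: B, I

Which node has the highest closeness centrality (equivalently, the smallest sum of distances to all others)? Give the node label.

Farness (sum of distances to all others) for each node — A:24, B:17, C:18, D:19, E:22, F:25, G:26, H:20, I:28, J:29, K:19, L:25.
The smallest farness is 17, for B, so B has the highest closeness.

B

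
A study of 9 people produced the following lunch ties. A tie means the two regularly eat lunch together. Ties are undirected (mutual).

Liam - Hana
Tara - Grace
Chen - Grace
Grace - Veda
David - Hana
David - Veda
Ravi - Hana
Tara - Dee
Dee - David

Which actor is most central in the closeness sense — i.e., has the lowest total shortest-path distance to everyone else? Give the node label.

Farness (sum of distances to all others) for each node — Chen:25, David:14, Dee:17, Grace:18, Hana:17, Liam:24, Ravi:24, Tara:19, Veda:16.
The smallest farness is 14, for David, so David has the highest closeness.

David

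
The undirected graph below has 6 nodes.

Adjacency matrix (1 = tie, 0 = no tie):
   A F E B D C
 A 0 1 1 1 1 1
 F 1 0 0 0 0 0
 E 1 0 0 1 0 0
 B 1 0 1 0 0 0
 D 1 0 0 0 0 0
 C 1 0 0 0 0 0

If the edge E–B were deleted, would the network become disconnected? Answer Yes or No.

No

Even without that edge, E still reaches B via E – A – B, so the network stays connected. Not a bridge.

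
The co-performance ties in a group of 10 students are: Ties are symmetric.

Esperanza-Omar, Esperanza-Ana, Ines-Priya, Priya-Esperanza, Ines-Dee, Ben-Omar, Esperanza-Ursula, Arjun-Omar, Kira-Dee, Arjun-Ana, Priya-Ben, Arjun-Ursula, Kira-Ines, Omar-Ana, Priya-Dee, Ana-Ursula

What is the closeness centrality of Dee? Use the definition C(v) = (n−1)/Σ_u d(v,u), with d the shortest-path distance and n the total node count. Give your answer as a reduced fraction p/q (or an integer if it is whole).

Distances from Dee: Ana:3, Arjun:4, Ben:2, Esperanza:2, Ines:1, Kira:1, Omar:3, Priya:1, Ursula:3. Sum = 20.
n = 10, so closeness = 9/20.

9/20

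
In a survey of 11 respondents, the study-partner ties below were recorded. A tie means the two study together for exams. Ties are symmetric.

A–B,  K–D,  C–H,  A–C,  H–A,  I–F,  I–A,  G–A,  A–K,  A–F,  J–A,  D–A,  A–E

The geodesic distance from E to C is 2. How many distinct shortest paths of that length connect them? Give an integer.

1

The shortest distance is 2, and the only length-2 path is E–A–C. So there is exactly 1 shortest path.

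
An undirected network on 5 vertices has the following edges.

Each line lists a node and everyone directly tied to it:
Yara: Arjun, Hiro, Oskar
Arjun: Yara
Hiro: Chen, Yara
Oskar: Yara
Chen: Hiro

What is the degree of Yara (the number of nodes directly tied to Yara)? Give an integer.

Yara is directly tied to Arjun, Hiro, and Oskar. That is 3 neighbors, so the degree of Yara is 3.

3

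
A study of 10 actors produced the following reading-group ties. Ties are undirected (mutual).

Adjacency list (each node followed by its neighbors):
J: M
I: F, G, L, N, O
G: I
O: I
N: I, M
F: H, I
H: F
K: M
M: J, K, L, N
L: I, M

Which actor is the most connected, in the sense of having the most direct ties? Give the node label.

I

Degrees — F:2, G:1, H:1, I:5, J:1, K:1, L:2, M:4, N:2, O:1.
The maximum is 5, attained only by I.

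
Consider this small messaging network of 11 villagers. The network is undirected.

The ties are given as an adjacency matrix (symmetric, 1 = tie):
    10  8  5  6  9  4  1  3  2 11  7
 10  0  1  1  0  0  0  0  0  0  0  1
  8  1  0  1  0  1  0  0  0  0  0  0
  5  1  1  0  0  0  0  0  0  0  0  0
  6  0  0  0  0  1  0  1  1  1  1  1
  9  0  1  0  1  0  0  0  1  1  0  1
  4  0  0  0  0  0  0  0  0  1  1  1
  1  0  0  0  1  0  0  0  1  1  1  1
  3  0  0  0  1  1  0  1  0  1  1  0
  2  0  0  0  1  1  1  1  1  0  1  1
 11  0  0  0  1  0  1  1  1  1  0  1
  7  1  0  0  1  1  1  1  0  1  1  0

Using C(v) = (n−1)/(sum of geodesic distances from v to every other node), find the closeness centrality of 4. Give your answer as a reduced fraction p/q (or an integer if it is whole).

Distances from 4: 1:2, 2:1, 3:2, 5:3, 6:2, 7:1, 8:3, 9:2, 10:2, 11:1. Sum = 19.
n = 11, so closeness = 10/19.

10/19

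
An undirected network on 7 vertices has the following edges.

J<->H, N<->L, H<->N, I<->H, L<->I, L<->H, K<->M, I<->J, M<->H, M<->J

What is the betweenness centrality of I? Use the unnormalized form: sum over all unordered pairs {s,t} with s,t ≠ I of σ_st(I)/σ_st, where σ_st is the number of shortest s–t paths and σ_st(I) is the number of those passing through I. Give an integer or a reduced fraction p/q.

1/2

Pairs whose geodesics pass through I — L–J: 1/2.
All other pairs contribute 0.
Summing the contributions gives betweenness(I) = 1/2.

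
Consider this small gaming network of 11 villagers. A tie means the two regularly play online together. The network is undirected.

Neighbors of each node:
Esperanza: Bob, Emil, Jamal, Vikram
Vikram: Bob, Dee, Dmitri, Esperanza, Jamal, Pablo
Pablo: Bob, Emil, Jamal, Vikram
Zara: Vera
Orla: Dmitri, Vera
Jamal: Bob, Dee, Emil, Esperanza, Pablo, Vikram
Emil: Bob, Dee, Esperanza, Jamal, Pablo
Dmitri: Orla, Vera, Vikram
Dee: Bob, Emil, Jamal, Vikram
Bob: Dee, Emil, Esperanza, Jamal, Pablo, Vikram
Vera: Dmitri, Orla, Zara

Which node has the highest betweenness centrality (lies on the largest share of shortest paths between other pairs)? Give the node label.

Vikram

Unnormalized betweenness of each node: Bob:7/4, Dee:1, Dmitri:21, Emil:3/4, Esperanza:1, Jamal:7/4, Orla:0, Pablo:1, Vera:9, Vikram:99/4, Zara:0.
Vikram has the largest value, 99/4, making it the main broker — the node through which the most shortest paths run.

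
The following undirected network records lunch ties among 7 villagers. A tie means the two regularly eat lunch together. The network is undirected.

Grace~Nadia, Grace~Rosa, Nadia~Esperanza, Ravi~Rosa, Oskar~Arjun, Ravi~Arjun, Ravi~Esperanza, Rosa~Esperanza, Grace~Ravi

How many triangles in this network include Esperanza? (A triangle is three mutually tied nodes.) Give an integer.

1

Esperanza's neighbors: Nadia, Ravi, and Rosa.
Neighbor pairs that are themselves tied: Esperanza–Ravi–Rosa. Each forms one triangle with Esperanza, for 1 in total.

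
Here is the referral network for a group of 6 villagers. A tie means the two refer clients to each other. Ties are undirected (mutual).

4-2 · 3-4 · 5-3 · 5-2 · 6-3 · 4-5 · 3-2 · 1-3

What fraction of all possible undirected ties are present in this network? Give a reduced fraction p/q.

8/15

There are 8 edges and 6 nodes, so the maximum possible is C(6,2) = 15.
Density = 8/15.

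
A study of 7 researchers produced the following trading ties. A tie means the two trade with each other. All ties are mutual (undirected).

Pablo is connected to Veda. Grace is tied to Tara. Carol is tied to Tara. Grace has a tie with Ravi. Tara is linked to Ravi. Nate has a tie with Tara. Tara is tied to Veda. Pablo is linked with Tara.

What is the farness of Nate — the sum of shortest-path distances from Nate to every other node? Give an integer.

Distances from Nate: Carol:2, Grace:2, Pablo:2, Ravi:2, Tara:1, Veda:2.
Sum = 2 + 2 + 2 + 2 + 1 + 2 = 11.

11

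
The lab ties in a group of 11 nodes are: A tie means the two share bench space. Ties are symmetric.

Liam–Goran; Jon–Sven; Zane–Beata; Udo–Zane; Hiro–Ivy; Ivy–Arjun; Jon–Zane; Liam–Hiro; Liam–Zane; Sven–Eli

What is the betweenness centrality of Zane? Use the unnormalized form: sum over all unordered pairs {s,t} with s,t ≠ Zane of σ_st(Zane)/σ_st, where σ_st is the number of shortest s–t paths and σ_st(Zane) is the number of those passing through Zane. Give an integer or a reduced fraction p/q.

32

Pairs whose geodesics pass through Zane — Hiro–Eli: 1; Hiro–Sven: 1; Hiro–Jon: 1; Hiro–Udo: 1; Hiro–Beata: 1; Arjun–Eli: 1; Arjun–Sven: 1; Arjun–Jon: 1; Arjun–Udo: 1; Arjun–Beata: 1; Ivy–Eli: 1; Ivy–Sven: 1; Ivy–Jon: 1; Ivy–Udo: 1 … (+18 more pairs).
All other pairs contribute 0.
Summing the contributions gives betweenness(Zane) = 32.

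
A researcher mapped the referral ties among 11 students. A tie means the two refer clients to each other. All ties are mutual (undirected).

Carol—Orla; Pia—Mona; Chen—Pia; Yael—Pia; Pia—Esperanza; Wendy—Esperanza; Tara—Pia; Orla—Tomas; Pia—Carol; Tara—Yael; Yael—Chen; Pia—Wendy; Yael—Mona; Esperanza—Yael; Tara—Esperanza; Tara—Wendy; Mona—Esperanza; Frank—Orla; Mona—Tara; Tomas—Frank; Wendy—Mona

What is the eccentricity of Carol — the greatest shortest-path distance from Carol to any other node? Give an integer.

Distances from Carol: Chen:2, Esperanza:2, Frank:2, Mona:2, Orla:1, Pia:1, Tara:2, Tomas:2, Wendy:2, Yael:2.
The largest is 2 (to Frank, Tomas, Esperanza, Wendy, Chen, Tara, Mona, and Yael), so the eccentricity of Carol is 2.

2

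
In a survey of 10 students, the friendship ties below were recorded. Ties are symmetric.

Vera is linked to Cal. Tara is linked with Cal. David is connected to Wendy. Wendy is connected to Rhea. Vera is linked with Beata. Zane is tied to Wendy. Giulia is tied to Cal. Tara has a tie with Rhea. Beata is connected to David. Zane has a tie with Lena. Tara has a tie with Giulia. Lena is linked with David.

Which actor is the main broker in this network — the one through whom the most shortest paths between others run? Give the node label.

Unnormalized betweenness of each node: Beata:41/6, Cal:35/6, David:61/6, Giulia:0, Lena:3/2, Rhea:55/6, Tara:49/6, Vera:35/6, Wendy:35/3, Zane:11/6.
Wendy has the largest value, 35/3, making it the main broker — the node through which the most shortest paths run.

Wendy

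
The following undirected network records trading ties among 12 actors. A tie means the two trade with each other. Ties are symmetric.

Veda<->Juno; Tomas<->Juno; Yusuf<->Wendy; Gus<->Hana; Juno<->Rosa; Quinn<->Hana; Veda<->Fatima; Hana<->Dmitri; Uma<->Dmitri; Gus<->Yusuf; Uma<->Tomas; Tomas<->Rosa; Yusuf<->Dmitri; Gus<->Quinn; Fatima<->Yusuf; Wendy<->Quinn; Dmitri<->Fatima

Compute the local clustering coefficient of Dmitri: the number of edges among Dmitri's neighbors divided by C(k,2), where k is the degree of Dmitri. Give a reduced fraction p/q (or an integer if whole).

Dmitri's neighbors: Fatima, Hana, Uma, and Yusuf (k = 4).
Possible neighbor pairs: C(4,2) = 6. Edges among them: Fatima–Yusuf → e = 1.
Clustering(Dmitri) = 1/6.

1/6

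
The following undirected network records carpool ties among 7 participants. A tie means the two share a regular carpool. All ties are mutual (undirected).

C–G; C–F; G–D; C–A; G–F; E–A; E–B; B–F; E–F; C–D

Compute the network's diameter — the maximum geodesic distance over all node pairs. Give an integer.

Eccentricity of each node (its greatest distance to any other): A:2, B:3, C:2, D:3, E:3, F:2, G:2.
The maximum eccentricity is 3, realized for instance by the pair B–D via B – F – C – D. So the diameter is 3.

3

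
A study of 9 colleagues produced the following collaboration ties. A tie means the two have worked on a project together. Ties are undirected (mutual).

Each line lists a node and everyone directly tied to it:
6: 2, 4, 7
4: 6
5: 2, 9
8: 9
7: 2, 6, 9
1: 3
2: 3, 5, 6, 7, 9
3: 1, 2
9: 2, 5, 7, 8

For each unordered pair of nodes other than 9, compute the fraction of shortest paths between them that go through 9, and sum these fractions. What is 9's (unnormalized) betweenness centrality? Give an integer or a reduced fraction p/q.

15/2

Pairs whose geodesics pass through 9 — 4–8: 2/2; 3–8: 1; 8–6: 2/2; 8–2: 1; 8–1: 1; 8–7: 1; 8–5: 1; 7–5: 1/2.
All other pairs contribute 0.
Summing the contributions gives betweenness(9) = 15/2.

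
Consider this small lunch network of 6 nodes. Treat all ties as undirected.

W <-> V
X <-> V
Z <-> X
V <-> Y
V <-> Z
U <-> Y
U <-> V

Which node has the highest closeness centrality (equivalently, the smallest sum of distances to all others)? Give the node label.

Farness (sum of distances to all others) for each node — U:8, V:5, W:9, X:8, Y:8, Z:8.
The smallest farness is 5, for V, so V has the highest closeness.

V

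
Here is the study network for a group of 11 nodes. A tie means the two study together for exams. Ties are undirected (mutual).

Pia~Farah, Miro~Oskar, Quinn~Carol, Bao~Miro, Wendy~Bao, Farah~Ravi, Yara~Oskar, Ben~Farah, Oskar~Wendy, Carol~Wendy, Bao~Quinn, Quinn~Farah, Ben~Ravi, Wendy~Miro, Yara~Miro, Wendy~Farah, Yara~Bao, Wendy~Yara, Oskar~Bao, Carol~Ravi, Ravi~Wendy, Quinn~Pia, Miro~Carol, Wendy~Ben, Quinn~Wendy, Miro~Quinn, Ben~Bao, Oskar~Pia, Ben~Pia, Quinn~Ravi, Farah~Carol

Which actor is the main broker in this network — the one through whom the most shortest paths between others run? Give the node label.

Wendy

Unnormalized betweenness of each node: Bao:127/60, Ben:19/12, Carol:2/3, Farah:97/60, Miro:23/12, Oskar:25/12, Pia:77/60, Quinn:43/12, Ravi:8/15, Wendy:517/60, Yara:0.
Wendy has the largest value, 517/60, making it the main broker — the node through which the most shortest paths run.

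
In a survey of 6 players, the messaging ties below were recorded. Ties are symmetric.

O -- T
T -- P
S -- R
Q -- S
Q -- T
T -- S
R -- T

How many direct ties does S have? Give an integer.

3

S is directly tied to Q, R, and T. That is 3 neighbors, so the degree of S is 3.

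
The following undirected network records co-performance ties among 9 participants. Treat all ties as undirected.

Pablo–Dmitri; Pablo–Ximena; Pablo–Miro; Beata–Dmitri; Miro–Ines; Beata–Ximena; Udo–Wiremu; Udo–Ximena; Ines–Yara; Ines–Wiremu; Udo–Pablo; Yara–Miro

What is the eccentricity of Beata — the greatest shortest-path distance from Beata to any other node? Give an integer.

Distances from Beata: Dmitri:1, Ines:4, Miro:3, Pablo:2, Udo:2, Wiremu:3, Ximena:1, Yara:4.
The largest is 4 (to Ines and Yara), so the eccentricity of Beata is 4.

4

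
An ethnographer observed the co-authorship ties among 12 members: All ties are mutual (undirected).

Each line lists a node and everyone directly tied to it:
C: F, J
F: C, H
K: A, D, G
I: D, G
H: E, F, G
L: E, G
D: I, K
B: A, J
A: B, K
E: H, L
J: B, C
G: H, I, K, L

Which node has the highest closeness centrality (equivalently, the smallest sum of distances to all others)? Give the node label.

Farness (sum of distances to all others) for each node — A:28, B:32, C:32, D:32, E:32, F:28, G:22, H:24, I:30, J:34, K:24, L:30.
The smallest farness is 22, for G, so G has the highest closeness.

G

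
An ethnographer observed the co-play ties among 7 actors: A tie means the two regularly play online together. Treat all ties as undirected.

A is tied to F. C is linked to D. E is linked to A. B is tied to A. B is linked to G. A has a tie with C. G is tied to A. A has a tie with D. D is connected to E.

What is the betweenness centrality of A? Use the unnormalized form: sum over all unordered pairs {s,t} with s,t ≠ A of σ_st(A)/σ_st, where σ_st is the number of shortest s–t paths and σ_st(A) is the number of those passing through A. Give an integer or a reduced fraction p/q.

Pairs whose geodesics pass through A — D–F: 1; D–G: 1; D–B: 1; F–G: 1; F–B: 1; F–E: 1; F–C: 1; G–E: 1; G–C: 1; B–E: 1; B–C: 1; E–C: 1/2.
All other pairs contribute 0.
Summing the contributions gives betweenness(A) = 23/2.

23/2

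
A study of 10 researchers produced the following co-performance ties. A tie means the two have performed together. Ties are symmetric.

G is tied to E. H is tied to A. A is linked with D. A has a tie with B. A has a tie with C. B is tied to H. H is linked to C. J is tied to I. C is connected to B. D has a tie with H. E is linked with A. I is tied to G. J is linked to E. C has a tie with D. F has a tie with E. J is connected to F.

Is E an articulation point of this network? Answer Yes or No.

Removing E leaves {A, B, C, D, and H} with no path to {F, G, I, and J}, so the network splits into 2 components. E is a cut vertex.

Yes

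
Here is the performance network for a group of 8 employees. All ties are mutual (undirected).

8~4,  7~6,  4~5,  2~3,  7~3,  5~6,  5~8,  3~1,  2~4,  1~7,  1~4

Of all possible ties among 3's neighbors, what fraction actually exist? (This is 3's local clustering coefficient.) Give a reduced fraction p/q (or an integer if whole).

3's neighbors: 1, 2, and 7 (k = 3).
Possible neighbor pairs: C(3,2) = 3. Edges among them: 1–7 → e = 1.
Clustering(3) = 1/3.

1/3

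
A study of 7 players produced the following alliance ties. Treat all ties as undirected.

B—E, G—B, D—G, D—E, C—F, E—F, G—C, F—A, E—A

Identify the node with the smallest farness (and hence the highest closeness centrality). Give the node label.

E

Farness (sum of distances to all others) for each node — A:11, B:10, C:10, D:10, E:8, F:9, G:10.
The smallest farness is 8, for E, so E has the highest closeness.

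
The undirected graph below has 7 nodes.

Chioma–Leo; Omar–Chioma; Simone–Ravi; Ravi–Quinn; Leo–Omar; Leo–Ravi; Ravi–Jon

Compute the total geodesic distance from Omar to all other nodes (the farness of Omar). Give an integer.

Distances from Omar: Chioma:1, Jon:3, Leo:1, Quinn:3, Ravi:2, Simone:3.
Sum = 1 + 3 + 1 + 3 + 2 + 3 = 13.

13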